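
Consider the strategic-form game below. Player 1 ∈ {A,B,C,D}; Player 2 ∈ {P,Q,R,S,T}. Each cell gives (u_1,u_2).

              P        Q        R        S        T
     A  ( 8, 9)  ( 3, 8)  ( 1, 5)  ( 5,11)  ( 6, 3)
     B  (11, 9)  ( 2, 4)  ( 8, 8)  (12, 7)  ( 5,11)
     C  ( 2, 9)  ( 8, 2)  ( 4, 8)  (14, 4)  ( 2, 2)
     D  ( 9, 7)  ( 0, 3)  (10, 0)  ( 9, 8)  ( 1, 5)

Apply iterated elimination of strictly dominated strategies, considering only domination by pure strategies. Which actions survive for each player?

P2 drop Q (P beats it: A:9>8 B:9>4 C:9>2 D:7>3)
P2 drop R (P beats it: A:9>5 B:9>8 C:9>8 D:7>0)
P1 drop D (B beats it: P:11>9 S:12>9 T:5>1)
P1→{A,B,C} P2→{P,S,T}

Survivors P1:{A,B,C} P2:{P,S,T}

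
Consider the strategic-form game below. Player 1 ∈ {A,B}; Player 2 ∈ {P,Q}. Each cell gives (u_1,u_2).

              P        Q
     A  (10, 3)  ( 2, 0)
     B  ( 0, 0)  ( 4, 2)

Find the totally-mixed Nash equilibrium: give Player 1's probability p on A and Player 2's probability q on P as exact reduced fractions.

P1 indiff ⇒ q·10+(1-q)·2 = q·0+(1-q)·4 ⇒ q(10) = (1-q)(2) ⇒ q = 1/6
P2 indiff ⇒ p·3+(1-p)·0 = p·0+(1-p)·2 ⇒ p(3) = (1-p)(2) ⇒ p = 2/5

(p,q) = (2/5, 1/6)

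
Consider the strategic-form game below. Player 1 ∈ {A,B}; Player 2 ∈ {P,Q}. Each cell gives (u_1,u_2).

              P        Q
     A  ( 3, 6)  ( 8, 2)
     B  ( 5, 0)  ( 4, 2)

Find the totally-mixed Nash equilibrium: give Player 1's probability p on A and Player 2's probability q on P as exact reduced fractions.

P1 indiff ⇒ q·3+(1-q)·8 = q·5+(1-q)·4 ⇒ q(-2) = (1-q)(-4) ⇒ q = 2/3
P2 indiff ⇒ p·6+(1-p)·0 = p·2+(1-p)·2 ⇒ p(4) = (1-p)(2) ⇒ p = 1/3

P1 mixes 1/3 on A; P2 mixes 2/3 on P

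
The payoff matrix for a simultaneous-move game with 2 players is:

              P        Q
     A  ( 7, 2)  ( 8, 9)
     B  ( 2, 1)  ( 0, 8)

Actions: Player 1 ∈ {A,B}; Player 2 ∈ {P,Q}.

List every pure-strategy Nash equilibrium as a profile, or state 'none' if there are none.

Nash profiles: (A,Q)

(A,P): not NE [P2→Q gives 9>2]
(A,Q): NE
(B,P): not NE [P1→A gives 7>2; P2→Q gives 8>1]
(B,Q): not NE [P1→A gives 8>0]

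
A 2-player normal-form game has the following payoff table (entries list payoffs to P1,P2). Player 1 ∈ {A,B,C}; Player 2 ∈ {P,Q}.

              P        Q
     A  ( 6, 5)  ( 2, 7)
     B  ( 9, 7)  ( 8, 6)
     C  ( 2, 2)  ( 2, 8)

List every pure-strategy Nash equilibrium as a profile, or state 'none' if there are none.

Nash profiles: (B,P)

(A,P): not NE [P1→B gives 9>6; P2→Q gives 7>5]
(A,Q): not NE [P1→B gives 8>2]
(B,P): NE
(B,Q): not NE [P2→P gives 7>6]
(C,P): not NE [P1→B gives 9>2; P2→Q gives 8>2]
(C,Q): not NE [P1→B gives 8>2]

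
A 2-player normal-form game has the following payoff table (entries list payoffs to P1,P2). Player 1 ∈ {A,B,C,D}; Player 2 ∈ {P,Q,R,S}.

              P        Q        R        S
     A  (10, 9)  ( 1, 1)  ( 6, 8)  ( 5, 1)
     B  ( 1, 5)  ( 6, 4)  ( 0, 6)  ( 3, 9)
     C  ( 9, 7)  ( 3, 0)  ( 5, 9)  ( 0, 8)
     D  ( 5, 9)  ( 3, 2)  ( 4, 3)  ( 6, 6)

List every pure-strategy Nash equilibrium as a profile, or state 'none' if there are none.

(A,P): NE
(A,Q): not NE [P1→B gives 6>1; P2→P gives 9>1]
(A,R): not NE [P2→P gives 9>8]
(A,S): not NE [P1→D gives 6>5; P2→P gives 9>1]
(B,P): not NE [P1→A gives 10>1; P2→S gives 9>5]
(B,Q): not NE [P2→S gives 9>4]
(B,R): not NE [P1→A gives 6>0; P2→S gives 9>6]
(B,S): not NE [P1→D gives 6>3]
(C,P): not NE [P1→A gives 10>9; P2→R gives 9>7]
(C,Q): not NE [P1→B gives 6>3; P2→R gives 9>0]
(C,R): not NE [P1→A gives 6>5]
(C,S): not NE [P1→D gives 6>0; P2→R gives 9>8]
(D,P): not NE [P1→A gives 10>5]
(D,Q): not NE [P1→B gives 6>3; P2→P gives 9>2]
(D,R): not NE [P1→A gives 6>4; P2→P gives 9>3]
(D,S): not NE [P2→P gives 9>6]

PSNE = {(A,P)}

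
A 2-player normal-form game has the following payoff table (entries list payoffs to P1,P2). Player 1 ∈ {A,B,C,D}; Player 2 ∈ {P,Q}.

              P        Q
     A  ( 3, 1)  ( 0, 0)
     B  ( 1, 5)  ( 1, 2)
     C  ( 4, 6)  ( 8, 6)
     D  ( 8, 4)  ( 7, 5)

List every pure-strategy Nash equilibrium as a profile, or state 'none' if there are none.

(A,P): not NE [P1→D gives 8>3]
(A,Q): not NE [P1→C gives 8>0; P2→P gives 1>0]
(B,P): not NE [P1→D gives 8>1]
(B,Q): not NE [P1→C gives 8>1; P2→P gives 5>2]
(C,P): not NE [P1→D gives 8>4]
(C,Q): NE
(D,P): not NE [P2→Q gives 5>4]
(D,Q): not NE [P1→C gives 8>7]

PSNE = {(C,Q)}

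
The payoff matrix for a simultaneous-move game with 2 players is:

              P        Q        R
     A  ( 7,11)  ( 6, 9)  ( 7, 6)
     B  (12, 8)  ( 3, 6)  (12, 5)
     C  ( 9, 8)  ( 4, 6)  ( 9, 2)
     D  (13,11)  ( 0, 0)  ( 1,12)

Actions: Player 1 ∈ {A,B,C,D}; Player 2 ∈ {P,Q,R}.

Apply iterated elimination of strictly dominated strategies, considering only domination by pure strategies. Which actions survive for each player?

P2 drop Q (P beats it: A:11>9 B:8>6 C:8>6 D:11>0)
P1 drop A (B beats it: P:12>7 R:12>7)
P1 drop C (B beats it: P:12>9 R:12>9)
P1→{B,D} P2→{P,R}

IESDS → P1:{B,D} P2:{P,R}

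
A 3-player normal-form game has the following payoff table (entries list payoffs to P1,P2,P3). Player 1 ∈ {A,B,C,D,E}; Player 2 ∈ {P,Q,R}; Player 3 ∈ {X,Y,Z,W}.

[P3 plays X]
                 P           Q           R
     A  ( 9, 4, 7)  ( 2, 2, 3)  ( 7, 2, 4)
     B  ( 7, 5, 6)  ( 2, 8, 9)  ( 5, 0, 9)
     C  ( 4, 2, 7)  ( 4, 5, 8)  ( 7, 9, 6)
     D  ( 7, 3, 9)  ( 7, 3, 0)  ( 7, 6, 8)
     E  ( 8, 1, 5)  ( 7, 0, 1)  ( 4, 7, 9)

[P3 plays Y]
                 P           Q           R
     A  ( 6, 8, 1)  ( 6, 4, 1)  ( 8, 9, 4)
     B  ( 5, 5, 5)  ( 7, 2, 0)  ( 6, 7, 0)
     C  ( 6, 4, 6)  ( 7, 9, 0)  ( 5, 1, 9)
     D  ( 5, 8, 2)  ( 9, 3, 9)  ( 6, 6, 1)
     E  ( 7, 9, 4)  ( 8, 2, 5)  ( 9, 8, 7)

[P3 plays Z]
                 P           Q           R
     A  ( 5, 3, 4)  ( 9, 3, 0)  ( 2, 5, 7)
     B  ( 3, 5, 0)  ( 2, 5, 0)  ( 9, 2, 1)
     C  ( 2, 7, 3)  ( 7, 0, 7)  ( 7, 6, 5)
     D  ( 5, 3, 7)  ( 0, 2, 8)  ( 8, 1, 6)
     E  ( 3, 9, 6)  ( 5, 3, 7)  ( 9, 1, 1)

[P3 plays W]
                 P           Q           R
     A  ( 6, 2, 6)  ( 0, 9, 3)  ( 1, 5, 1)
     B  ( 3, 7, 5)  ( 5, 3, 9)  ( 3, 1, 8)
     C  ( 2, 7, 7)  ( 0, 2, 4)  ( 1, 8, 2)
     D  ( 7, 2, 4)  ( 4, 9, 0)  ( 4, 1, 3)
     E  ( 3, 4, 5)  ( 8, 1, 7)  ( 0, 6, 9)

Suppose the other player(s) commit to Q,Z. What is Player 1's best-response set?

argmax u_1 = {A}

u_1(A vs Q,Z) = 9
u_1(B vs Q,Z) = 2
u_1(C vs Q,Z) = 7
u_1(D vs Q,Z) = 0
u_1(E vs Q,Z) = 5
max payoff 9 at {A}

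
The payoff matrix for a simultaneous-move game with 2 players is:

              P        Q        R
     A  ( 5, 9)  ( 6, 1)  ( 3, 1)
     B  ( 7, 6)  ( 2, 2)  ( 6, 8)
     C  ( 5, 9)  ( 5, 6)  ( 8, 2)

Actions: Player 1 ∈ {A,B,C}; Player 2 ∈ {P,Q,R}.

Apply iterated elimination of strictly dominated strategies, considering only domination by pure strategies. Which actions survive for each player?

Survivors P1:{B,C} P2:{P,R}

P2 drop Q (P beats it: A:9>1 B:6>2 C:9>6)
P1 drop A (B beats it: P:7>5 R:6>3)
P1→{B,C} P2→{P,R}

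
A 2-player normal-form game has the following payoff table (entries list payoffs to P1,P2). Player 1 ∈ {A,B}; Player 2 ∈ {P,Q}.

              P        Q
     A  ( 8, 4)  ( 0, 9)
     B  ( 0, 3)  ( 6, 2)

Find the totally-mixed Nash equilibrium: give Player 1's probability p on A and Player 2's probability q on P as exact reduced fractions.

(p,q) = (1/6, 3/7)

P1 indiff ⇒ q·8+(1-q)·0 = q·0+(1-q)·6 ⇒ q(8) = (1-q)(6) ⇒ q = 3/7
P2 indiff ⇒ p·4+(1-p)·3 = p·9+(1-p)·2 ⇒ p(-5) = (1-p)(-1) ⇒ p = 1/6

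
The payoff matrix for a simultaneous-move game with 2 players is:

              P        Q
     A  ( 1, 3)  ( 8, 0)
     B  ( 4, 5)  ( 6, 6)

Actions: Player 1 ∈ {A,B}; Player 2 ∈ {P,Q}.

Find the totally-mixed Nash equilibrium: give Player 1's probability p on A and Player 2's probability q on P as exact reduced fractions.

P1 mixes 1/4 on A; P2 mixes 2/5 on P

P1 indiff ⇒ q·1+(1-q)·8 = q·4+(1-q)·6 ⇒ q(-3) = (1-q)(-2) ⇒ q = 2/5
P2 indiff ⇒ p·3+(1-p)·5 = p·0+(1-p)·6 ⇒ p(3) = (1-p)(1) ⇒ p = 1/4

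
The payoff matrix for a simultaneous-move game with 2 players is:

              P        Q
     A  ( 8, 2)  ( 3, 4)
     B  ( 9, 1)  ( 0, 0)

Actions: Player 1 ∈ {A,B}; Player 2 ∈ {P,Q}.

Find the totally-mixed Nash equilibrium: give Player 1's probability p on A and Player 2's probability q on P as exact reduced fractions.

P1 mixes 1/3 on A; P2 mixes 3/4 on P

P1 indiff ⇒ q·8+(1-q)·3 = q·9+(1-q)·0 ⇒ q(-1) = (1-q)(-3) ⇒ q = 3/4
P2 indiff ⇒ p·2+(1-p)·1 = p·4+(1-p)·0 ⇒ p(-2) = (1-p)(-1) ⇒ p = 1/3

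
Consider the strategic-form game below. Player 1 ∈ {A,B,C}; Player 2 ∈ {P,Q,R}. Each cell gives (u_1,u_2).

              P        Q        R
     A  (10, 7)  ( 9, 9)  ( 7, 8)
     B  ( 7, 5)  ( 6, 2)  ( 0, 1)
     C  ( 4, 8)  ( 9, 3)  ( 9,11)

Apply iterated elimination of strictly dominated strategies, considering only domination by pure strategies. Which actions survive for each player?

Remaining: P1:{A,C} P2:{Q,R}

P1 drop B (A beats it: P:10>7 Q:9>6 R:7>0)
P2 drop P (R beats it: A:8>7 C:11>8)
P1→{A,C} P2→{Q,R}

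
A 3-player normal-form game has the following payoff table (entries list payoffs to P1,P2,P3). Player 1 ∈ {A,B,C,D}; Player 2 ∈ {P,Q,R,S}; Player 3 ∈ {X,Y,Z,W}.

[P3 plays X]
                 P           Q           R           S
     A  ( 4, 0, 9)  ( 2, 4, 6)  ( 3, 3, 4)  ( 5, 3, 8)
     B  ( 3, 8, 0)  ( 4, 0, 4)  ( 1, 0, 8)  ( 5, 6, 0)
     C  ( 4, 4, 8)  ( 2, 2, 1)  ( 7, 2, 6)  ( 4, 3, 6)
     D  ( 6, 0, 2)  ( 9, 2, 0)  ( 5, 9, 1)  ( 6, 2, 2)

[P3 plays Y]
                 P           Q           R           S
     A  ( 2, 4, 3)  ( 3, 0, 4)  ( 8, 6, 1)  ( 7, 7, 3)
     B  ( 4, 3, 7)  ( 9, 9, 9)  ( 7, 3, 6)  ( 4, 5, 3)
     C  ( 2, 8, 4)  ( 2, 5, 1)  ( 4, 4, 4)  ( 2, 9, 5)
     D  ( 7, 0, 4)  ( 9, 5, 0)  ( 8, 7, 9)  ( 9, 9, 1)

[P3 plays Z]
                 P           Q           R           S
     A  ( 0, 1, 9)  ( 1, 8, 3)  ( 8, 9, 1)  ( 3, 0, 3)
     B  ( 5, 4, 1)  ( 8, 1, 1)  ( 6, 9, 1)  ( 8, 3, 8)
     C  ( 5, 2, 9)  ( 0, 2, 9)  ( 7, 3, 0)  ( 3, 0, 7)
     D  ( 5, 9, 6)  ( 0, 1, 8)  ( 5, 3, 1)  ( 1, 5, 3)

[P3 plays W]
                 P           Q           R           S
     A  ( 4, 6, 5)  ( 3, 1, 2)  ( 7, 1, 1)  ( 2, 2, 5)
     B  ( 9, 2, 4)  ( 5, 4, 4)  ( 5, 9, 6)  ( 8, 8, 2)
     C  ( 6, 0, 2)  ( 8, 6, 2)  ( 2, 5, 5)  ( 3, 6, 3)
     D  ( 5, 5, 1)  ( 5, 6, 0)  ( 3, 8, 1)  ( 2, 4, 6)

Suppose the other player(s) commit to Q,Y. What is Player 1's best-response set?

P1 best: {B,D}

u_1(A vs Q,Y) = 3
u_1(B vs Q,Y) = 9
u_1(C vs Q,Y) = 2
u_1(D vs Q,Y) = 9
max payoff 9 at {B,D}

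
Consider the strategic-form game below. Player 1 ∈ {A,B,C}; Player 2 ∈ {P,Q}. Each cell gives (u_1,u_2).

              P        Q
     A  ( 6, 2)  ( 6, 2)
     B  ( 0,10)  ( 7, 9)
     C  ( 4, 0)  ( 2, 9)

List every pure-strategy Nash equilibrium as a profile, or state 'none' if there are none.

Nash profiles: (A,P)

(A,P): NE
(A,Q): not NE [P1→B gives 7>6]
(B,P): not NE [P1→A gives 6>0]
(B,Q): not NE [P2→P gives 10>9]
(C,P): not NE [P1→A gives 6>4; P2→Q gives 9>0]
(C,Q): not NE [P1→B gives 7>2]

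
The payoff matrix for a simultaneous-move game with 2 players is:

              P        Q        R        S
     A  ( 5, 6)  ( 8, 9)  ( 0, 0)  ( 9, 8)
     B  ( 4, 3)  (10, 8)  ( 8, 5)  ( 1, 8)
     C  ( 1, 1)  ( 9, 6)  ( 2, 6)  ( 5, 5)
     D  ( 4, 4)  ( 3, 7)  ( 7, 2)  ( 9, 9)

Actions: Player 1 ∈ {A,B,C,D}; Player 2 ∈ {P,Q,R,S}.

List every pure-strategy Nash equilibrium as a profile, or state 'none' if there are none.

(A,P): not NE [P2→Q gives 9>6]
(A,Q): not NE [P1→B gives 10>8]
(A,R): not NE [P1→B gives 8>0; P2→Q gives 9>0]
(A,S): not NE [P2→Q gives 9>8]
(B,P): not NE [P1→A gives 5>4; P2→S gives 8>3]
(B,Q): NE
(B,R): not NE [P2→S gives 8>5]
(B,S): not NE [P1→D gives 9>1]
(C,P): not NE [P1→A gives 5>1; P2→R gives 6>1]
(C,Q): not NE [P1→B gives 10>9]
(C,R): not NE [P1→B gives 8>2]
(C,S): not NE [P1→D gives 9>5; P2→R gives 6>5]
(D,P): not NE [P1→A gives 5>4; P2→S gives 9>4]
(D,Q): not NE [P1→B gives 10>3; P2→S gives 9>7]
(D,R): not NE [P1→B gives 8>7; P2→S gives 9>2]
(D,S): NE

NE set: (B,Q), (D,S)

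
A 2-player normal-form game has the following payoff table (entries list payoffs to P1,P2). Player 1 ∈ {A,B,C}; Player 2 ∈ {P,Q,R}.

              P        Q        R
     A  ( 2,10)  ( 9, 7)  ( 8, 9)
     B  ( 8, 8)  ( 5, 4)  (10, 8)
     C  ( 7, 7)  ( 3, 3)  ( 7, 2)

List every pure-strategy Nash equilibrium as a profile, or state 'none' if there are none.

PSNE = {(B,P), (B,R)}

(A,P): not NE [P1→B gives 8>2]
(A,Q): not NE [P2→P gives 10>7]
(A,R): not NE [P1→B gives 10>8; P2→P gives 10>9]
(B,P): NE
(B,Q): not NE [P1→A gives 9>5; P2→R gives 8>4]
(B,R): NE
(C,P): not NE [P1→B gives 8>7]
(C,Q): not NE [P1→A gives 9>3; P2→P gives 7>3]
(C,R): not NE [P1→B gives 10>7; P2→P gives 7>2]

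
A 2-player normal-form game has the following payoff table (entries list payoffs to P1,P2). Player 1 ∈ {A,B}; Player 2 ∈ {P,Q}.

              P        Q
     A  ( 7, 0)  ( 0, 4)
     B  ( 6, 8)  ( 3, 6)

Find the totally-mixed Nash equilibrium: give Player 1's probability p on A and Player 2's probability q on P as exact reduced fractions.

P1 mixes 1/3 on A; P2 mixes 3/4 on P

P1 indiff ⇒ q·7+(1-q)·0 = q·6+(1-q)·3 ⇒ q(1) = (1-q)(3) ⇒ q = 3/4
P2 indiff ⇒ p·0+(1-p)·8 = p·4+(1-p)·6 ⇒ p(-4) = (1-p)(-2) ⇒ p = 1/3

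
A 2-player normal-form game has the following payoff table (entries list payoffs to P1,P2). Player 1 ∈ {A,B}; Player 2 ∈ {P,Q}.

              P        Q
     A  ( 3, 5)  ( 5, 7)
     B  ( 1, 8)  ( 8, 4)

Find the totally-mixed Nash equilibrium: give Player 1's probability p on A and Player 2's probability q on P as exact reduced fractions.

P1 indiff ⇒ q·3+(1-q)·5 = q·1+(1-q)·8 ⇒ q(2) = (1-q)(3) ⇒ q = 3/5
P2 indiff ⇒ p·5+(1-p)·8 = p·7+(1-p)·4 ⇒ p(-2) = (1-p)(-4) ⇒ p = 2/3

P1 mixes 2/3 on A; P2 mixes 3/5 on P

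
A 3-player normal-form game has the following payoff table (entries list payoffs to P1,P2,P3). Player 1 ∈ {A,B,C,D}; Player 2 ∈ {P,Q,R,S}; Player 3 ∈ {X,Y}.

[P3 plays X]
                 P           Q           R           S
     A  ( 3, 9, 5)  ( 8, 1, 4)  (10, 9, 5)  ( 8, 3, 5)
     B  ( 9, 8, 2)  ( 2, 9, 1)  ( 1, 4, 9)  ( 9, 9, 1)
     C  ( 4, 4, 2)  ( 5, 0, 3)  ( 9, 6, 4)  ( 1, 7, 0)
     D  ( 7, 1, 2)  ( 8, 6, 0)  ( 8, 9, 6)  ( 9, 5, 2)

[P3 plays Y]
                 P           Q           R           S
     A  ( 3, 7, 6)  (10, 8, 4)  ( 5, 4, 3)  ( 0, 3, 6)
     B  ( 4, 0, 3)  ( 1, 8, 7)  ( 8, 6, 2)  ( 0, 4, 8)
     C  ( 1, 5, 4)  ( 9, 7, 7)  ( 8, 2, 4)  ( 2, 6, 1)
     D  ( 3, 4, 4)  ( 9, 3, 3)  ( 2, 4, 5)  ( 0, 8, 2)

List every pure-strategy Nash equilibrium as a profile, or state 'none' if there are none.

PSNE = {(A,Q,Y), (A,R,X)}

(A,P,X): not NE [P1→B gives 9>3; P3→Y gives 6>5]
(A,P,Y): not NE [P1→B gives 4>3; P2→Q gives 8>7]
(A,Q,X): not NE [P2→R gives 9>1]
(A,Q,Y): NE
(A,R,X): NE
(A,R,Y): not NE [P1→C gives 8>5; P2→Q gives 8>4; P3→X gives 5>3]
(A,S,X): not NE [P1→D gives 9>8; P2→R gives 9>3; P3→Y gives 6>5]
(A,S,Y): not NE [P1→C gives 2>0; P2→Q gives 8>3]
(B,P,X): not NE [P2→S gives 9>8; P3→Y gives 3>2]
(B,P,Y): not NE [P2→Q gives 8>0]
(B,Q,X): not NE [P1→D gives 8>2; P3→Y gives 7>1]
(B,Q,Y): not NE [P1→A gives 10>1]
(B,R,X): not NE [P1→A gives 10>1; P2→S gives 9>4]
(B,R,Y): not NE [P2→Q gives 8>6; P3→X gives 9>2]
(B,S,X): not NE [P3→Y gives 8>1]
(B,S,Y): not NE [P1→C gives 2>0; P2→Q gives 8>4]
(C,P,X): not NE [P1→B gives 9>4; P2→S gives 7>4; P3→Y gives 4>2]
(C,P,Y): not NE [P1→B gives 4>1; P2→Q gives 7>5]
(C,Q,X): not NE [P1→D gives 8>5; P2→S gives 7>0; P3→Y gives 7>3]
(C,Q,Y): not NE [P1→A gives 10>9]
(C,R,X): not NE [P1→A gives 10>9; P2→S gives 7>6]
(C,R,Y): not NE [P2→Q gives 7>2]
(C,S,X): not NE [P1→D gives 9>1; P3→Y gives 1>0]
(C,S,Y): not NE [P2→Q gives 7>6]
(D,P,X): not NE [P1→B gives 9>7; P2→R gives 9>1; P3→Y gives 4>2]
(D,P,Y): not NE [P1→B gives 4>3; P2→S gives 8>4]
(D,Q,X): not NE [P2→R gives 9>6; P3→Y gives 3>0]
(D,Q,Y): not NE [P1→A gives 10>9; P2→S gives 8>3]
(D,R,X): not NE [P1→A gives 10>8]
(D,R,Y): not NE [P1→C gives 8>2; P2→S gives 8>4; P3→X gives 6>5]
(D,S,X): not NE [P2→R gives 9>5]
(D,S,Y): not NE [P1→C gives 2>0]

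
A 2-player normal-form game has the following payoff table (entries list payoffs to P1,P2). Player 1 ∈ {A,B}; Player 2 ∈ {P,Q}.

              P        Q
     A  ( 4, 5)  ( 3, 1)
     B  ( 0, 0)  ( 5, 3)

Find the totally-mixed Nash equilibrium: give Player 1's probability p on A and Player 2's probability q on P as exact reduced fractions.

P1 indiff ⇒ q·4+(1-q)·3 = q·0+(1-q)·5 ⇒ q(4) = (1-q)(2) ⇒ q = 1/3
P2 indiff ⇒ p·5+(1-p)·0 = p·1+(1-p)·3 ⇒ p(4) = (1-p)(3) ⇒ p = 3/7

p=3/7, q=1/3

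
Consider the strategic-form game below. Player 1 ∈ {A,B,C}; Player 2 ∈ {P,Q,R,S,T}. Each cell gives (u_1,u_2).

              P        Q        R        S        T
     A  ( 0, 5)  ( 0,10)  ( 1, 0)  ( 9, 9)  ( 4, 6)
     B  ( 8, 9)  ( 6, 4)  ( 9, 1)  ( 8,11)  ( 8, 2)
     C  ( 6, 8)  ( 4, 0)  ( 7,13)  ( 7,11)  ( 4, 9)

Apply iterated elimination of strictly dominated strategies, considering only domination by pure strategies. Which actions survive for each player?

P1 drop C (B beats it: P:8>6 Q:6>4 R:9>7 S:8>7 T:8>4)
P2 drop P (S beats it: A:9>5 B:11>9)
P2 drop R (Q beats it: A:10>0 B:4>1)
P2 drop T (Q beats it: A:10>6 B:4>2)
P1→{A,B} P2→{Q,S}

Remaining: P1:{A,B} P2:{Q,S}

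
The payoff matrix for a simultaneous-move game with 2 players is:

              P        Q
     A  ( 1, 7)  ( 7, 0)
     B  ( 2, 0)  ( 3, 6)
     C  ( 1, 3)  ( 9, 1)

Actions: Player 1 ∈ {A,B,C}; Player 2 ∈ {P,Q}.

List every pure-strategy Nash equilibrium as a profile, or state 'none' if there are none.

(A,P): not NE [P1→B gives 2>1]
(A,Q): not NE [P1→C gives 9>7; P2→P gives 7>0]
(B,P): not NE [P2→Q gives 6>0]
(B,Q): not NE [P1→C gives 9>3]
(C,P): not NE [P1→B gives 2>1]
(C,Q): not NE [P2→P gives 3>1]

Equilibria: none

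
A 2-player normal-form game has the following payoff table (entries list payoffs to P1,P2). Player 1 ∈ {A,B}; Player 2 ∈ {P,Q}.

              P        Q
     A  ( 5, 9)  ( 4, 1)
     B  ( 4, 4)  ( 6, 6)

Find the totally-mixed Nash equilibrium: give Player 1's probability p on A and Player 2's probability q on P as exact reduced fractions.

P1 mixes 1/5 on A; P2 mixes 2/3 on P

P1 indiff ⇒ q·5+(1-q)·4 = q·4+(1-q)·6 ⇒ q(1) = (1-q)(2) ⇒ q = 2/3
P2 indiff ⇒ p·9+(1-p)·4 = p·1+(1-p)·6 ⇒ p(8) = (1-p)(2) ⇒ p = 1/5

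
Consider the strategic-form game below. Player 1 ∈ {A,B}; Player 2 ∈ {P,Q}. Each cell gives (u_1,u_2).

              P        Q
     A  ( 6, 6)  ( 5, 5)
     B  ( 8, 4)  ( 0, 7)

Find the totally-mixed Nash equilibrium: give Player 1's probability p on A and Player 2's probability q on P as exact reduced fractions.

p=3/4, q=5/7

P1 indiff ⇒ q·6+(1-q)·5 = q·8+(1-q)·0 ⇒ q(-2) = (1-q)(-5) ⇒ q = 5/7
P2 indiff ⇒ p·6+(1-p)·4 = p·5+(1-p)·7 ⇒ p(1) = (1-p)(3) ⇒ p = 3/4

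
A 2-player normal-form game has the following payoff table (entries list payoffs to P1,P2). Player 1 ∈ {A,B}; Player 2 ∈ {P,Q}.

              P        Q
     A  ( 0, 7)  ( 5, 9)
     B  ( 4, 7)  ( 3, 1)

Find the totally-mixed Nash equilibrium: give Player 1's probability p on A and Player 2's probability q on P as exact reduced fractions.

p=3/4, q=1/3

P1 indiff ⇒ q·0+(1-q)·5 = q·4+(1-q)·3 ⇒ q(-4) = (1-q)(-2) ⇒ q = 1/3
P2 indiff ⇒ p·7+(1-p)·7 = p·9+(1-p)·1 ⇒ p(-2) = (1-p)(-6) ⇒ p = 3/4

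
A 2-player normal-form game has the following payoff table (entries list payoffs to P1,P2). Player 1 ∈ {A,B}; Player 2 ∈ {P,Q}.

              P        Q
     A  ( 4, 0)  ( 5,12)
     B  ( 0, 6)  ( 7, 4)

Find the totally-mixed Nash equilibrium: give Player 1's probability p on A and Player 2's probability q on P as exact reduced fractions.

P1 mixes 1/7 on A; P2 mixes 1/3 on P

P1 indiff ⇒ q·4+(1-q)·5 = q·0+(1-q)·7 ⇒ q(4) = (1-q)(2) ⇒ q = 1/3
P2 indiff ⇒ p·0+(1-p)·6 = p·12+(1-p)·4 ⇒ p(-12) = (1-p)(-2) ⇒ p = 1/7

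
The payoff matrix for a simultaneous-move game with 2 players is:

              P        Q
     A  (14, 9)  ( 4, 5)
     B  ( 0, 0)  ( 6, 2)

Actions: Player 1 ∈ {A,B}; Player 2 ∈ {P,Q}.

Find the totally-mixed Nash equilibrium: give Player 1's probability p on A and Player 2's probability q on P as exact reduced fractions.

P1 mixes 1/3 on A; P2 mixes 1/8 on P

P1 indiff ⇒ q·14+(1-q)·4 = q·0+(1-q)·6 ⇒ q(14) = (1-q)(2) ⇒ q = 1/8
P2 indiff ⇒ p·9+(1-p)·0 = p·5+(1-p)·2 ⇒ p(4) = (1-p)(2) ⇒ p = 1/3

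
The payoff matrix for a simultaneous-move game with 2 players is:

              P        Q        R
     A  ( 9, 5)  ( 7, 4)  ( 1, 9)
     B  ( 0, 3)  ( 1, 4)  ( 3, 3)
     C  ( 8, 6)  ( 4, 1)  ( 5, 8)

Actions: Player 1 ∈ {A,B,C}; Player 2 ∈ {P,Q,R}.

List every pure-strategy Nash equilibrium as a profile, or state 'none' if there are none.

NE set: (C,R)

(A,P): not NE [P2→R gives 9>5]
(A,Q): not NE [P2→R gives 9>4]
(A,R): not NE [P1→C gives 5>1]
(B,P): not NE [P1→A gives 9>0; P2→Q gives 4>3]
(B,Q): not NE [P1→A gives 7>1]
(B,R): not NE [P1→C gives 5>3; P2→Q gives 4>3]
(C,P): not NE [P1→A gives 9>8; P2→R gives 8>6]
(C,Q): not NE [P1→A gives 7>4; P2→R gives 8>1]
(C,R): NE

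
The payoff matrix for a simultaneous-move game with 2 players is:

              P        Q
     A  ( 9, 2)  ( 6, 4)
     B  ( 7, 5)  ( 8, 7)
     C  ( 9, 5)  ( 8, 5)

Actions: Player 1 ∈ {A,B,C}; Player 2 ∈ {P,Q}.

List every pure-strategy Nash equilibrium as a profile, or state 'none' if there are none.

(A,P): not NE [P2→Q gives 4>2]
(A,Q): not NE [P1→C gives 8>6]
(B,P): not NE [P1→C gives 9>7; P2→Q gives 7>5]
(B,Q): NE
(C,P): NE
(C,Q): NE

Nash profiles: (B,Q), (C,P), (C,Q)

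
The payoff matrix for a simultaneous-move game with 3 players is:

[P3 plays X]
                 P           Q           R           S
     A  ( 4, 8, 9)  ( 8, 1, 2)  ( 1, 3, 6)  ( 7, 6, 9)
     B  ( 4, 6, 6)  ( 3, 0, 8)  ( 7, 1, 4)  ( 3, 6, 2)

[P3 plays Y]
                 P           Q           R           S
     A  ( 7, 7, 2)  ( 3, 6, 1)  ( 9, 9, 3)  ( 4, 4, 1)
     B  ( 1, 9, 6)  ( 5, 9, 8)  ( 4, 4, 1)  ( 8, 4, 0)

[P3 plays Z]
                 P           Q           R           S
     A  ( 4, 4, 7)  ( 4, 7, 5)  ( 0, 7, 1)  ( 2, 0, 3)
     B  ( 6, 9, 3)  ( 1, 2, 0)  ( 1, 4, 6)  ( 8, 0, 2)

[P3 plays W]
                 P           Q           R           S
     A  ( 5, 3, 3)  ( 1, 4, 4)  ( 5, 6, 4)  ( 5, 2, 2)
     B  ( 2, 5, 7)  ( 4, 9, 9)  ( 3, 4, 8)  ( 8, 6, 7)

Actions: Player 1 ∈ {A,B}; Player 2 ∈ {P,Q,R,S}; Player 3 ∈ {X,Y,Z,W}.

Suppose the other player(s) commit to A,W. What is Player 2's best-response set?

argmax u_2 = {R}

u_2(P vs A,W) = 3
u_2(Q vs A,W) = 4
u_2(R vs A,W) = 6
u_2(S vs A,W) = 2
max payoff 6 at {R}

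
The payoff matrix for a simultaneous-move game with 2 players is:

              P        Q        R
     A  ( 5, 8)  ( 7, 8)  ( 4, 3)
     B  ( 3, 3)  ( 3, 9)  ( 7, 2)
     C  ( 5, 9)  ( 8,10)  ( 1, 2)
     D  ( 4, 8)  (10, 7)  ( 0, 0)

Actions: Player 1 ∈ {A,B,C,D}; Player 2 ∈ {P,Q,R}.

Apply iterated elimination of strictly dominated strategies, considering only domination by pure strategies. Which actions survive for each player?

Remaining: P1:{A,C,D} P2:{P,Q}

P2 drop R (P beats it: A:8>3 B:3>2 C:9>2 D:8>0)
P1 drop B (A beats it: P:5>3 Q:7>3)
P1→{A,C,D} P2→{P,Q}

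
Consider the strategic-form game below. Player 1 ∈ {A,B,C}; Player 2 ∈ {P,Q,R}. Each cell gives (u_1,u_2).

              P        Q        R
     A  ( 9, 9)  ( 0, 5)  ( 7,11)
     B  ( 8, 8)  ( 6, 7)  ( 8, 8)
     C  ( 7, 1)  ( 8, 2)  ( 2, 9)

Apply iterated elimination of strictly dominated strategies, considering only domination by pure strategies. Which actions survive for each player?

P2 drop Q (R beats it: A:11>5 B:8>7 C:9>2)
P1 drop C (A beats it: P:9>7 R:7>2)
P1→{A,B} P2→{P,R}

IESDS → P1:{A,B} P2:{P,R}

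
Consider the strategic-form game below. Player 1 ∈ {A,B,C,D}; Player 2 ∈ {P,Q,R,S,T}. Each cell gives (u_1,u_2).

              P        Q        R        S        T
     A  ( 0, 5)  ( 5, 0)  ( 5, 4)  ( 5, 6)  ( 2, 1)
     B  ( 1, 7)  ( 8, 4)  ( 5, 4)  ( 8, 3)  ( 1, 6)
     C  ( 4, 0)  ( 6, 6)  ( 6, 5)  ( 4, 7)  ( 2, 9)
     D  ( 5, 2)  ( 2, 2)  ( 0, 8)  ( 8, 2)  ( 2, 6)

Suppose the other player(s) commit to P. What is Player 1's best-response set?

BR_1 = {D}

u_1(A vs P) = 0
u_1(B vs P) = 1
u_1(C vs P) = 4
u_1(D vs P) = 5
max payoff 5 at {D}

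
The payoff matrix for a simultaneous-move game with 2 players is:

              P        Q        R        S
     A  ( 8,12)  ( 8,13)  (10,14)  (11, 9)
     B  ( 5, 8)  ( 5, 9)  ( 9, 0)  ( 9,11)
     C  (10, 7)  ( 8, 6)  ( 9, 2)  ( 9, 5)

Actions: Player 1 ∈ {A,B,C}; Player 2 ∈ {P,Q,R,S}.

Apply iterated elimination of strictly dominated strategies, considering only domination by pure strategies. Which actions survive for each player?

Survivors P1:{A,C} P2:{P,Q,R}

P1 drop B (A beats it: P:8>5 Q:8>5 R:10>9 S:11>9)
P2 drop S (P beats it: A:12>9 C:7>5)
P1→{A,C} P2→{P,Q,R}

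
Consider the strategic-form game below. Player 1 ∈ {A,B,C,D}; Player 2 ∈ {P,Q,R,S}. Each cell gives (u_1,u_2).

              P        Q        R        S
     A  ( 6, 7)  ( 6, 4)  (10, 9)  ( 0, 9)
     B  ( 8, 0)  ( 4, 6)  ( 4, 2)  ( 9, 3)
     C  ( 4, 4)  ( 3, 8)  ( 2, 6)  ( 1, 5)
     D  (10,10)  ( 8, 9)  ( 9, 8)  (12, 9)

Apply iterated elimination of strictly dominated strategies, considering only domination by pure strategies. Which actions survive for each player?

P1 drop B (D beats it: P:10>8 Q:8>4 R:9>4 S:12>9)
P1 drop C (D beats it: P:10>4 Q:8>3 R:9>2 S:12>1)
P2 drop Q (P beats it: A:7>4 D:10>9)
P1→{A,D} P2→{P,R,S}

IESDS → P1:{A,D} P2:{P,R,S}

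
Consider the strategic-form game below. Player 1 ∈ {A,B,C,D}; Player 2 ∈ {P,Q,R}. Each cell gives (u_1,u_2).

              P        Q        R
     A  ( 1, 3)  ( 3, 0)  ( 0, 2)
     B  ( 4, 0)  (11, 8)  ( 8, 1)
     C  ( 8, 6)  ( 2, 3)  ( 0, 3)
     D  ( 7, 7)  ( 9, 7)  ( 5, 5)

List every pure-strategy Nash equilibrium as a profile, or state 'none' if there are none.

PSNE = {(B,Q), (C,P)}

(A,P): not NE [P1→C gives 8>1]
(A,Q): not NE [P1→B gives 11>3; P2→P gives 3>0]
(A,R): not NE [P1→B gives 8>0; P2→P gives 3>2]
(B,P): not NE [P1→C gives 8>4; P2→Q gives 8>0]
(B,Q): NE
(B,R): not NE [P2→Q gives 8>1]
(C,P): NE
(C,Q): not NE [P1→B gives 11>2; P2→P gives 6>3]
(C,R): not NE [P1→B gives 8>0; P2→P gives 6>3]
(D,P): not NE [P1→C gives 8>7]
(D,Q): not NE [P1→B gives 11>9]
(D,R): not NE [P1→B gives 8>5; P2→Q gives 7>5]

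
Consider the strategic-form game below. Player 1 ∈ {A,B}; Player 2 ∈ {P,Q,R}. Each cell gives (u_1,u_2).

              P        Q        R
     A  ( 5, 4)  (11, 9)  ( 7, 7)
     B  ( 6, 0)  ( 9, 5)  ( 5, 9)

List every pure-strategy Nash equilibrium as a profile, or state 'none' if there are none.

(A,P): not NE [P1→B gives 6>5; P2→Q gives 9>4]
(A,Q): NE
(A,R): not NE [P2→Q gives 9>7]
(B,P): not NE [P2→R gives 9>0]
(B,Q): not NE [P1→A gives 11>9; P2→R gives 9>5]
(B,R): not NE [P1→A gives 7>5]

PSNE = {(A,Q)}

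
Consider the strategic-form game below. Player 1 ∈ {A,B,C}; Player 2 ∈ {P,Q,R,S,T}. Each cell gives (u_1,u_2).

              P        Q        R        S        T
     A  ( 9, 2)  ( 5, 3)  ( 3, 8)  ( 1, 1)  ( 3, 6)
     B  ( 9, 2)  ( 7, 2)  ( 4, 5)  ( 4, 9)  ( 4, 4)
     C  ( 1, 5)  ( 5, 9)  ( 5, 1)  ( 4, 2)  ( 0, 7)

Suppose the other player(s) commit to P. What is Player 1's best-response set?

P1 best: {A,B}

u_1(A vs P) = 9
u_1(B vs P) = 9
u_1(C vs P) = 1
max payoff 9 at {A,B}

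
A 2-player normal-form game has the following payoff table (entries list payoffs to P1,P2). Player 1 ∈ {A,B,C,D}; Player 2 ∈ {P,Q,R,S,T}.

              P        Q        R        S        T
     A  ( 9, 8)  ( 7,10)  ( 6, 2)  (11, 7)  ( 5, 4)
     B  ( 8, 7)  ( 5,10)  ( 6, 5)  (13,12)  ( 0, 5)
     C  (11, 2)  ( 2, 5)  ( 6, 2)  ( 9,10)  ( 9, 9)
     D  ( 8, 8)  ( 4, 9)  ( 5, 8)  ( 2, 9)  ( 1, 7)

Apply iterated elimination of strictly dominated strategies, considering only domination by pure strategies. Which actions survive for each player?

Survivors P1:{A,B} P2:{Q,S}

P1 drop D (A beats it: P:9>8 Q:7>4 R:6>5 S:11>2 T:5>1)
P2 drop P (Q beats it: A:10>8 B:10>7 C:5>2)
P2 drop R (Q beats it: A:10>2 B:10>5 C:5>2)
P2 drop T (S beats it: A:7>4 B:12>5 C:10>9)
P1 drop C (A beats it: Q:7>2 S:11>9)
P1→{A,B} P2→{Q,S}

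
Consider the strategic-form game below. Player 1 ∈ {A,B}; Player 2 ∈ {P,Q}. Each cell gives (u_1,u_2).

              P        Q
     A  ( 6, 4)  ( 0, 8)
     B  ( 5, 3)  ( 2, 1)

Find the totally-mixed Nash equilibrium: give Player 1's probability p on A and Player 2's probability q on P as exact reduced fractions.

(p,q) = (1/3, 2/3)

P1 indiff ⇒ q·6+(1-q)·0 = q·5+(1-q)·2 ⇒ q(1) = (1-q)(2) ⇒ q = 2/3
P2 indiff ⇒ p·4+(1-p)·3 = p·8+(1-p)·1 ⇒ p(-4) = (1-p)(-2) ⇒ p = 1/3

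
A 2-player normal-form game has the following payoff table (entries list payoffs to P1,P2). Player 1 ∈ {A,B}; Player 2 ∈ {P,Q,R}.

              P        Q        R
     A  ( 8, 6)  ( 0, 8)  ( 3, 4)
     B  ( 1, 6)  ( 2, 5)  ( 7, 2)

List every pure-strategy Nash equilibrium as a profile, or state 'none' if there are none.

No pure NE.

(A,P): not NE [P2→Q gives 8>6]
(A,Q): not NE [P1→B gives 2>0]
(A,R): not NE [P1→B gives 7>3; P2→Q gives 8>4]
(B,P): not NE [P1→A gives 8>1]
(B,Q): not NE [P2→P gives 6>5]
(B,R): not NE [P2→P gives 6>2]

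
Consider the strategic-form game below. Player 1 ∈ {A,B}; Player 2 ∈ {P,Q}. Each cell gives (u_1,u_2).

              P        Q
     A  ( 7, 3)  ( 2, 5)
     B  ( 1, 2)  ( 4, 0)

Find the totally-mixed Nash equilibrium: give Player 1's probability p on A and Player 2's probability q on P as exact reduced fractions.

P1 indiff ⇒ q·7+(1-q)·2 = q·1+(1-q)·4 ⇒ q(6) = (1-q)(2) ⇒ q = 1/4
P2 indiff ⇒ p·3+(1-p)·2 = p·5+(1-p)·0 ⇒ p(-2) = (1-p)(-2) ⇒ p = 1/2

(p,q) = (1/2, 1/4)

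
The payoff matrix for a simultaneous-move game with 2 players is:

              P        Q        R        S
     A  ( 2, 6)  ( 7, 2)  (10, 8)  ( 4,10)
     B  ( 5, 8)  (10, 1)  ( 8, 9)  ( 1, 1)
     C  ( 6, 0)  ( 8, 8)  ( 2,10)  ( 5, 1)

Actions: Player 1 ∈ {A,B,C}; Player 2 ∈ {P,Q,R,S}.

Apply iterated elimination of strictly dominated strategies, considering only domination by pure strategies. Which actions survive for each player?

P2 drop P (R beats it: A:8>6 B:9>8 C:10>0)
P2 drop Q (R beats it: A:8>2 B:9>1 C:10>8)
P1 drop B (A beats it: R:10>8 S:4>1)
P1→{A,C} P2→{R,S}

IESDS → P1:{A,C} P2:{R,S}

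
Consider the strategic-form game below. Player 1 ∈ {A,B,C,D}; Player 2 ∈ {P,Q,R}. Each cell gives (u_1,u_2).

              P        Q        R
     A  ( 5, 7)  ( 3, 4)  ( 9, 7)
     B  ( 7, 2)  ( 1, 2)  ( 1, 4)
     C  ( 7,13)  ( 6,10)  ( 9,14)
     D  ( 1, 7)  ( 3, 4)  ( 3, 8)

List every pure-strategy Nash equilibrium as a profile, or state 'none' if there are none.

NE set: (A,R), (C,R)

(A,P): not NE [P1→C gives 7>5]
(A,Q): not NE [P1→C gives 6>3; P2→R gives 7>4]
(A,R): NE
(B,P): not NE [P2→R gives 4>2]
(B,Q): not NE [P1→C gives 6>1; P2→R gives 4>2]
(B,R): not NE [P1→C gives 9>1]
(C,P): not NE [P2→R gives 14>13]
(C,Q): not NE [P2→R gives 14>10]
(C,R): NE
(D,P): not NE [P1→C gives 7>1; P2→R gives 8>7]
(D,Q): not NE [P1→C gives 6>3; P2→R gives 8>4]
(D,R): not NE [P1→C gives 9>3]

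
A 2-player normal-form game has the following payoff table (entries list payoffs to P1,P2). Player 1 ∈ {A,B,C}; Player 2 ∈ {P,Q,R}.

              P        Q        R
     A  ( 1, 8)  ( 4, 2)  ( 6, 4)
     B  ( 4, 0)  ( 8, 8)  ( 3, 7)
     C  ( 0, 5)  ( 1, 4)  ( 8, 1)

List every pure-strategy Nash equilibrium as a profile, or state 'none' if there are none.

(A,P): not NE [P1→B gives 4>1]
(A,Q): not NE [P1→B gives 8>4; P2→P gives 8>2]
(A,R): not NE [P1→C gives 8>6; P2→P gives 8>4]
(B,P): not NE [P2→Q gives 8>0]
(B,Q): NE
(B,R): not NE [P1→C gives 8>3; P2→Q gives 8>7]
(C,P): not NE [P1→B gives 4>0]
(C,Q): not NE [P1→B gives 8>1; P2→P gives 5>4]
(C,R): not NE [P2→P gives 5>1]

Nash profiles: (B,Q)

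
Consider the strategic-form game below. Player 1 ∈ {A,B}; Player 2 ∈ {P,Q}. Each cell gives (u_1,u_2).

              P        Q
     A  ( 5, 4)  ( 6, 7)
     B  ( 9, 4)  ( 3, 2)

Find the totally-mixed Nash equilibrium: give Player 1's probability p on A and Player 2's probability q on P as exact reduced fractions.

(p,q) = (2/5, 3/7)

P1 indiff ⇒ q·5+(1-q)·6 = q·9+(1-q)·3 ⇒ q(-4) = (1-q)(-3) ⇒ q = 3/7
P2 indiff ⇒ p·4+(1-p)·4 = p·7+(1-p)·2 ⇒ p(-3) = (1-p)(-2) ⇒ p = 2/5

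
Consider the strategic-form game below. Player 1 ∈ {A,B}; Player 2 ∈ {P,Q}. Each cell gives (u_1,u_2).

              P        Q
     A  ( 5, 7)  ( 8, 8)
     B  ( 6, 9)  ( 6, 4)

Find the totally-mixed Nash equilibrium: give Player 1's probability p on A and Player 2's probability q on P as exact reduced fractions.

P1 mixes 5/6 on A; P2 mixes 2/3 on P

P1 indiff ⇒ q·5+(1-q)·8 = q·6+(1-q)·6 ⇒ q(-1) = (1-q)(-2) ⇒ q = 2/3
P2 indiff ⇒ p·7+(1-p)·9 = p·8+(1-p)·4 ⇒ p(-1) = (1-p)(-5) ⇒ p = 5/6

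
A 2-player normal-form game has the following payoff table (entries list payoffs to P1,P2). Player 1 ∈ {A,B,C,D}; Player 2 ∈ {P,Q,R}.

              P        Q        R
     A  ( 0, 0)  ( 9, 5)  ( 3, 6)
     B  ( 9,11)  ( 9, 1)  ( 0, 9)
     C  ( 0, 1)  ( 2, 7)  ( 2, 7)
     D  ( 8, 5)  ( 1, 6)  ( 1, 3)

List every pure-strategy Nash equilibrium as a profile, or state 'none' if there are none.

(A,P): not NE [P1→B gives 9>0; P2→R gives 6>0]
(A,Q): not NE [P2→R gives 6>5]
(A,R): NE
(B,P): NE
(B,Q): not NE [P2→P gives 11>1]
(B,R): not NE [P1→A gives 3>0; P2→P gives 11>9]
(C,P): not NE [P1→B gives 9>0; P2→R gives 7>1]
(C,Q): not NE [P1→B gives 9>2]
(C,R): not NE [P1→A gives 3>2]
(D,P): not NE [P1→B gives 9>8; P2→Q gives 6>5]
(D,Q): not NE [P1→B gives 9>1]
(D,R): not NE [P1→A gives 3>1; P2→Q gives 6>3]

NE set: (A,R), (B,P)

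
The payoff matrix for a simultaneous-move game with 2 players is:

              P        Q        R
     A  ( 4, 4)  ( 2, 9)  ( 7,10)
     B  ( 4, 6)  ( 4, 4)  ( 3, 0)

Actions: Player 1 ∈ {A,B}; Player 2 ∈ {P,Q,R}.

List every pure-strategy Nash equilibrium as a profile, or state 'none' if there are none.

(A,P): not NE [P2→R gives 10>4]
(A,Q): not NE [P1→B gives 4>2; P2→R gives 10>9]
(A,R): NE
(B,P): NE
(B,Q): not NE [P2→P gives 6>4]
(B,R): not NE [P1→A gives 7>3; P2→P gives 6>0]

Nash profiles: (A,R), (B,P)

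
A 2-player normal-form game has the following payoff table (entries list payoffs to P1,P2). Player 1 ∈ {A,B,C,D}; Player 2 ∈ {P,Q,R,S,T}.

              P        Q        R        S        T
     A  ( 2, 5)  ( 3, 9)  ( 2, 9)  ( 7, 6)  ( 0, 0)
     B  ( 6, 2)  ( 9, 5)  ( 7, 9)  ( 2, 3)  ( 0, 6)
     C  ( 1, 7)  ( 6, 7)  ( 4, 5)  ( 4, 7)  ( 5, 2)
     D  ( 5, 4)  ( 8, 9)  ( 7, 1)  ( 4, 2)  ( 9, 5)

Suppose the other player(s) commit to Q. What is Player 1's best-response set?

BR_1 = {B}

u_1(A vs Q) = 3
u_1(B vs Q) = 9
u_1(C vs Q) = 6
u_1(D vs Q) = 8
max payoff 9 at {B}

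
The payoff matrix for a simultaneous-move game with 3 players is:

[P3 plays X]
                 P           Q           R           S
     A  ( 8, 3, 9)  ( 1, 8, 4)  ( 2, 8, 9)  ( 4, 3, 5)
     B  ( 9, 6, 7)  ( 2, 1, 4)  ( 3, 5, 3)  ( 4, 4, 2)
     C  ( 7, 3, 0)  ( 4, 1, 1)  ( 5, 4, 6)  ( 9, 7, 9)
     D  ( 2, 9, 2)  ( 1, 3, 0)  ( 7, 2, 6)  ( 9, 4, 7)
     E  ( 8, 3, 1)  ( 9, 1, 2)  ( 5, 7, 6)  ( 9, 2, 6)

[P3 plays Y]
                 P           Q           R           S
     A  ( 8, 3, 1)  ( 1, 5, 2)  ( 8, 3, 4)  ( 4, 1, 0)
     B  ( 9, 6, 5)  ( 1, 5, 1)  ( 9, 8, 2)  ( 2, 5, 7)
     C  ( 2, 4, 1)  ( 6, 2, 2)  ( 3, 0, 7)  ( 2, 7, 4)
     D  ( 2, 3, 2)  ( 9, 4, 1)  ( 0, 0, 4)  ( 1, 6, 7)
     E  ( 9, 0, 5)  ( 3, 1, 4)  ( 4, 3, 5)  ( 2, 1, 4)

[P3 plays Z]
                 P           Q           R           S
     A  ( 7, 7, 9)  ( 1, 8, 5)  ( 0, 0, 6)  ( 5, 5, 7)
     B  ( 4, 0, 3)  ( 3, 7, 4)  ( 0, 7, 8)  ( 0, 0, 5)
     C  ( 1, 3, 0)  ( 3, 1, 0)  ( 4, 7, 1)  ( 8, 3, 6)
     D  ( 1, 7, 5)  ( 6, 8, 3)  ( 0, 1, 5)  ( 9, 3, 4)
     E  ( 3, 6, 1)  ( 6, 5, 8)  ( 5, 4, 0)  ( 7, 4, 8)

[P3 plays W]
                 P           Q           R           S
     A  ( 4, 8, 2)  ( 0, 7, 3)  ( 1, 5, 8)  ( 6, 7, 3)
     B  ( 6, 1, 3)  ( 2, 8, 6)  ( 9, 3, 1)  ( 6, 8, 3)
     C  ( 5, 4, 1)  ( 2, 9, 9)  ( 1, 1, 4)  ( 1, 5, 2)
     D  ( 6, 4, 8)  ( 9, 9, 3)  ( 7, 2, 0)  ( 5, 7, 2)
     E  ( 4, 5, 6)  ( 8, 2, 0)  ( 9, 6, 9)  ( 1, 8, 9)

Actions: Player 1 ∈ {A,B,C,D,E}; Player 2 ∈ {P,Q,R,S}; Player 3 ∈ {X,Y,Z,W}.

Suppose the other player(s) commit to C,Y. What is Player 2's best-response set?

u_2(P vs C,Y) = 4
u_2(Q vs C,Y) = 2
u_2(R vs C,Y) = 0
u_2(S vs C,Y) = 7
max payoff 7 at {S}

argmax u_2 = {S}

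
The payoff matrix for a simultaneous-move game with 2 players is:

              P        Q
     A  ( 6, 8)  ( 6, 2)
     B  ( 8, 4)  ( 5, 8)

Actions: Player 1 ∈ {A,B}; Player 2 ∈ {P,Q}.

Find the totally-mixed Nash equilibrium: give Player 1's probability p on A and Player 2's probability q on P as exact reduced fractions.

p=2/5, q=1/3

P1 indiff ⇒ q·6+(1-q)·6 = q·8+(1-q)·5 ⇒ q(-2) = (1-q)(-1) ⇒ q = 1/3
P2 indiff ⇒ p·8+(1-p)·4 = p·2+(1-p)·8 ⇒ p(6) = (1-p)(4) ⇒ p = 2/5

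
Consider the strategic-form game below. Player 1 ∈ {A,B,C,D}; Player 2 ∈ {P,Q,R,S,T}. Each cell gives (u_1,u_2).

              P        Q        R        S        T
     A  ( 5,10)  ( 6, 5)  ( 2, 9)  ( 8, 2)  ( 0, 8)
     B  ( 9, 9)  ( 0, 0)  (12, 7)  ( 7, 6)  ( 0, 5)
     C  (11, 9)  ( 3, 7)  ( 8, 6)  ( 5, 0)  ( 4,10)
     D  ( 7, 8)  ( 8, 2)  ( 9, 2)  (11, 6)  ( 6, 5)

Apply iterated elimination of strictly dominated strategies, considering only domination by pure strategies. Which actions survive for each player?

Survivors P1:{C,D} P2:{P,T}

P1 drop A (D beats it: P:7>5 Q:8>6 R:9>2 S:11>8 T:6>0)
P2 drop Q (P beats it: B:9>0 C:9>7 D:8>2)
P2 drop R (P beats it: B:9>7 C:9>6 D:8>2)
P2 drop S (P beats it: B:9>6 C:9>0 D:8>6)
P1 drop B (C beats it: P:11>9 T:4>0)
P1→{C,D} P2→{P,T}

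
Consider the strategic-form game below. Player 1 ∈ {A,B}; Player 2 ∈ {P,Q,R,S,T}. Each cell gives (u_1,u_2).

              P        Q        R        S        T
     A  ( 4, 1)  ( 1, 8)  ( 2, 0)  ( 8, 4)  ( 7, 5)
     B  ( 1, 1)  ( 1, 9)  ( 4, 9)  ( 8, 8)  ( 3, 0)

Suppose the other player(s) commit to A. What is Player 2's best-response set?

u_2(P vs A) = 1
u_2(Q vs A) = 8
u_2(R vs A) = 0
u_2(S vs A) = 4
u_2(T vs A) = 5
max payoff 8 at {Q}

BR_2 = {Q}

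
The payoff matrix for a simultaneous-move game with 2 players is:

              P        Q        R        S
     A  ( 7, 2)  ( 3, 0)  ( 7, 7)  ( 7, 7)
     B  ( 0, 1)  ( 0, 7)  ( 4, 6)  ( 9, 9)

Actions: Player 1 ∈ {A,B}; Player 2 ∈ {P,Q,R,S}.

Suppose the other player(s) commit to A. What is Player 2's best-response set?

u_2(P vs A) = 2
u_2(Q vs A) = 0
u_2(R vs A) = 7
u_2(S vs A) = 7
max payoff 7 at {R,S}

P2 best: {R,S}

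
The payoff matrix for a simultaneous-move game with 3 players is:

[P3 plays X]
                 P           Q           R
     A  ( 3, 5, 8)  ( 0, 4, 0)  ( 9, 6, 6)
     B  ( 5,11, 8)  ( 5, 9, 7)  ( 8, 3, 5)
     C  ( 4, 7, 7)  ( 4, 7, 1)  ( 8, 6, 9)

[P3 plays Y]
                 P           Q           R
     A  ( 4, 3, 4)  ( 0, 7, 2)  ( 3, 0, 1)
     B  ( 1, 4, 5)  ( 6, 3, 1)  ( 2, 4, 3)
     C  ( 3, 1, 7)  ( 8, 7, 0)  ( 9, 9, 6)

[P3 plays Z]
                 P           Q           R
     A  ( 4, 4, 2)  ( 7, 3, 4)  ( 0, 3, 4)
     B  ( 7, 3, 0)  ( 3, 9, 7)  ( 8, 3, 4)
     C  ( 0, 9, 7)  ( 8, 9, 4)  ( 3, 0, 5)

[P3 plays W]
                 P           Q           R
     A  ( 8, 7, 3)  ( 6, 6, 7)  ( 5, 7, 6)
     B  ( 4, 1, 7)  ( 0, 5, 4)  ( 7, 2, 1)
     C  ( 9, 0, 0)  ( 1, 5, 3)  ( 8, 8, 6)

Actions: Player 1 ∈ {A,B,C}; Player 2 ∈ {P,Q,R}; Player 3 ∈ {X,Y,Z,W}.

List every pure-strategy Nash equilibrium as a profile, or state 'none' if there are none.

Nash profiles: (A,R,X), (B,P,X), (C,Q,Z)

(A,P,X): not NE [P1→B gives 5>3; P2→R gives 6>5]
(A,P,Y): not NE [P2→Q gives 7>3; P3→X gives 8>4]
(A,P,Z): not NE [P1→B gives 7>4; P3→X gives 8>2]
(A,P,W): not NE [P1→C gives 9>8; P3→X gives 8>3]
(A,Q,X): not NE [P1→B gives 5>0; P2→R gives 6>4; P3→W gives 7>0]
(A,Q,Y): not NE [P1→C gives 8>0; P3→W gives 7>2]
(A,Q,Z): not NE [P1→C gives 8>7; P2→P gives 4>3; P3→W gives 7>4]
(A,Q,W): not NE [P2→R gives 7>6]
(A,R,X): NE
(A,R,Y): not NE [P1→C gives 9>3; P2→Q gives 7>0; P3→W gives 6>1]
(A,R,Z): not NE [P1→B gives 8>0; P2→P gives 4>3; P3→W gives 6>4]
(A,R,W): not NE [P1→C gives 8>5]
(B,P,X): NE
(B,P,Y): not NE [P1→A gives 4>1; P3→X gives 8>5]
(B,P,Z): not NE [P2→Q gives 9>3; P3→X gives 8>0]
(B,P,W): not NE [P1→C gives 9>4; P2→Q gives 5>1; P3→X gives 8>7]
(B,Q,X): not NE [P2→P gives 11>9]
(B,Q,Y): not NE [P1→C gives 8>6; P2→R gives 4>3; P3→Z gives 7>1]
(B,Q,Z): not NE [P1→C gives 8>3]
(B,Q,W): not NE [P1→A gives 6>0; P3→Z gives 7>4]
(B,R,X): not NE [P1→A gives 9>8; P2→P gives 11>3]
(B,R,Y): not NE [P1→C gives 9>2; P3→X gives 5>3]
(B,R,Z): not NE [P2→Q gives 9>3; P3→X gives 5>4]
(B,R,W): not NE [P1→C gives 8>7; P2→Q gives 5>2; P3→X gives 5>1]
(C,P,X): not NE [P1→B gives 5>4]
(C,P,Y): not NE [P1→A gives 4>3; P2→R gives 9>1]
(C,P,Z): not NE [P1→B gives 7>0]
(C,P,W): not NE [P2→R gives 8>0; P3→Z gives 7>0]
(C,Q,X): not NE [P1→B gives 5>4; P3→Z gives 4>1]
(C,Q,Y): not NE [P2→R gives 9>7; P3→Z gives 4>0]
(C,Q,Z): NE
(C,Q,W): not NE [P1→A gives 6>1; P2→R gives 8>5; P3→Z gives 4>3]
(C,R,X): not NE [P1→A gives 9>8; P2→Q gives 7>6]
(C,R,Y): not NE [P3→X gives 9>6]
(C,R,Z): not NE [P1→B gives 8>3; P2→Q gives 9>0; P3→X gives 9>5]
(C,R,W): not NE [P3→X gives 9>6]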